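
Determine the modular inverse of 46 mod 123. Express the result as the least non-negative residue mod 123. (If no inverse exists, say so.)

Extended Euclidean algorithm:
123 = 2×46 + 31
46 = 1×31 + 15
31 = 2×15 + 1
15 = 15×1 + 0
gcd = 1, so the inverse exists. Back-substitute:
1 = 31 − 2·15
1 = −2·46 + 3·31
1 = 3·123 − 8·46
Thus 46·(-8) ≡ 1 (mod 123); reducing, -8 mod 123 = 115.

115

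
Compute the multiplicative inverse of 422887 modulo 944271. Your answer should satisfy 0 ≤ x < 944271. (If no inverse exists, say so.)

648106

gcd(944271, 422887) by repeated division:
944271 = 2×422887 + 98497
422887 = 4×98497 + 28899
98497 = 3×28899 + 11800
28899 = 2×11800 + 5299
11800 = 2×5299 + 1202
5299 = 4×1202 + 491
1202 = 2×491 + 220
491 = 2×220 + 51
220 = 4×51 + 16
51 = 3×16 + 3
16 = 5×3 + 1
3 = 3×1 + 0
The gcd is 1. Working backward:
1 = 16 − 5·3
1 = −5·51 + 16·16
1 = 16·220 − 69·51
1 = −69·491 + 154·220
1 = 154·1202 − 377·491
1 = −377·5299 + 1662·1202
1 = 1662·11800 − 3701·5299
1 = −3701·28899 + 9064·11800
1 = 9064·98497 − 30893·28899
1 = −30893·422887 + 132636·98497
1 = 132636·944271 − 296165·422887
Hence 422887⁻¹ ≡ -296165 ≡ 648106 (mod 944271).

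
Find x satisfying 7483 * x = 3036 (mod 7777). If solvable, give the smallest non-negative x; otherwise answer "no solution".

no solution

gcd(7483, 7777):
7777 = 1*7483 + 294
7483 = 25*294 + 133
294 = 2*133 + 28
133 = 4*28 + 21
28 = 1*21 + 7
21 = 3*7 + 0
gcd = 7, but 7 ∤ 3036, so the congruence has no solution.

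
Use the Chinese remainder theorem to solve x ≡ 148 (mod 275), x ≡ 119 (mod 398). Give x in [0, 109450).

Write x = 148 + 275·k. Then 275·k ≡ 119 − 148 ≡ 369 (mod 398).
Need 275⁻¹ mod 398. Extended Euclid on (398, 275):
398 = 1*275 + 123
275 = 2*123 + 29
123 = 4*29 + 7
29 = 4*7 + 1
7 = 7*1 + 0
Back-substitute:
1 = 29 − 4·7
1 = −4·123 + 17·29
1 = 17·275 − 38·123
1 = −38·398 + 55·275
275⁻¹ ≡ 55 (mod 398), so k ≡ 55·369 ≡ 395 (mod 398).
x = 148 + 275·395 = 108773.

108773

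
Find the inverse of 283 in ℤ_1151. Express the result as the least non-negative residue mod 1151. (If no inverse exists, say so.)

545

Apply the Euclidean algorithm to 1151 and 283:
1151 = 4×283 + 19
283 = 14×19 + 17
19 = 1×17 + 2
17 = 8×2 + 1
2 = 2×1 + 0
The gcd is 1. Working backward:
1 = 17 − 8·2
1 = −8·19 + 9·17
1 = 9·283 − 134·19
1 = −134·1151 + 545·283
So 283·545 ≡ 1 (mod 1151).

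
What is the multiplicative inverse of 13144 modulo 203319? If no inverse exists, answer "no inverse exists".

155320

Extended Euclidean algorithm:
203319 = 15·13144 + 6159
13144 = 2·6159 + 826
6159 = 7·826 + 377
826 = 2·377 + 72
377 = 5·72 + 17
72 = 4·17 + 4
17 = 4·4 + 1
4 = 4·1 + 0
gcd = 1, so the inverse exists. Back-substitute:
1 = 17 − 4·4
1 = −4·72 + 17·17
1 = 17·377 − 89·72
1 = −89·826 + 195·377
1 = 195·6159 − 1454·826
1 = −1454·13144 + 3103·6159
1 = 3103·203319 − 47999·13144
Hence 13144⁻¹ ≡ -47999 ≡ 155320 (mod 203319).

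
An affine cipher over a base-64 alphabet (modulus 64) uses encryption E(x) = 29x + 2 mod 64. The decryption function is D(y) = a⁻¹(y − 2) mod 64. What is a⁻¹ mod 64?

53

gcd(64, 29) by repeated division:
64 = 2·29 + 6
29 = 4·6 + 5
6 = 1·5 + 1
5 = 5·1 + 0
The gcd is 1. Working backward:
1 = 6 − 5
1 = −29 + 5·6
1 = 5·64 − 11·29
Thus 29·(-11) ≡ 1 (mod 64); reducing, -11 mod 64 = 53.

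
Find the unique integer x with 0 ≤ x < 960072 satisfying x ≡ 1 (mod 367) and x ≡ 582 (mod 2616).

Write x = 1 + 367·k. Then 367·k ≡ 582 − 1 ≡ 581 (mod 2616).
Need 367⁻¹ mod 2616. Extended Euclid on (2616, 367):
2616 = 7*367 + 47
367 = 7*47 + 38
47 = 1*38 + 9
38 = 4*9 + 2
9 = 4*2 + 1
2 = 2*1 + 0
Back-substitute:
1 = 9 − 4·2
1 = −4·38 + 17·9
1 = 17·47 − 21·38
1 = −21·367 + 164·47
1 = 164·2616 − 1169·367
367⁻¹ ≡ 1447 (mod 2616), so k ≡ 1447·581 ≡ 971 (mod 2616).
x = 1 + 367·971 = 356358.

356358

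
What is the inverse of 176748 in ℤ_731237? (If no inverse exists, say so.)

Compute gcd(176748, 731237):
731237 = 4*176748 + 24245
176748 = 7*24245 + 7033
24245 = 3*7033 + 3146
7033 = 2*3146 + 741
3146 = 4*741 + 182
741 = 4*182 + 13
182 = 14*13 + 0
Since gcd = 13 > 1, 176748 is not a unit mod 731237.

no inverse exists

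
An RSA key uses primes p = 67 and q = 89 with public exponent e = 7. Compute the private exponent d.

3319

φ(n) = (p−1)(q−1) = 66·88 = 5808.
Need d with 7·d ≡ 1 (mod 5808). Apply the extended Euclidean algorithm:
5808 = 829*7 + 5
7 = 1*5 + 2
5 = 2*2 + 1
2 = 2*1 + 0
Back-substitute:
1 = 5 − 2·2
1 = −2·7 + 3·5
1 = 3·5808 − 2489·7
So 7·(-2489) ≡ 1 (mod 5808), hence d ≡ -2489 ≡ 3319 (mod 5808).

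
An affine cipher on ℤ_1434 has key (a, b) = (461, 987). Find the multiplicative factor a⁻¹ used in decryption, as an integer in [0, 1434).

731

Extended Euclidean algorithm:
1434 = 3×461 + 51
461 = 9×51 + 2
51 = 25×2 + 1
2 = 2×1 + 0
gcd = 1, so the inverse exists. Back-substitute:
1 = 51 − 25·2
1 = −25·461 + 226·51
1 = 226·1434 − 703·461
Hence 461⁻¹ ≡ -703 ≡ 731 (mod 1434).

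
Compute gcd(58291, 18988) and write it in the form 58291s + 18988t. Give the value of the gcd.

Apply Euclid's algorithm to 58291 and 18988:
58291 = 3·18988 + 1327
18988 = 14·1327 + 410
1327 = 3·410 + 97
410 = 4·97 + 22
97 = 4·22 + 9
22 = 2·9 + 4
9 = 2·4 + 1
4 = 4·1 + 0
gcd(58291, 18988) = 1.
Express as a combination:
1 = 9 − 2·4
1 = −2·22 + 5·9
1 = 5·97 − 22·22
1 = −22·410 + 93·97
1 = 93·1327 − 301·410
1 = −301·18988 + 4307·1327
1 = 4307·58291 − 13222·18988
So 1 = (4307)·58291 + (-13222)·18988.

1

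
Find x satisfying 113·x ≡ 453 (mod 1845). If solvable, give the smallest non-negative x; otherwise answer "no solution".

951

First find gcd(113, 1845):
1845 = 16*113 + 37
113 = 3*37 + 2
37 = 18*2 + 1
2 = 2*1 + 0
gcd = 1, so a unique solution mod 1845 exists.
Back-substitute for the Bézout coefficients:
1 = 37 − 18·2
1 = −18·113 + 55·37
1 = 55·1845 − 898·113
So 113·(-898) ≡ 1 (mod 1845), giving 113⁻¹ ≡ 947.
x ≡ 113⁻¹·453 ≡ 947·453 ≡ 951 (mod 1845).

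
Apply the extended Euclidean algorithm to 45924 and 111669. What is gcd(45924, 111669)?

Euclidean algorithm:
111669 = 2×45924 + 19821
45924 = 2×19821 + 6282
19821 = 3×6282 + 975
6282 = 6×975 + 432
975 = 2×432 + 111
432 = 3×111 + 99
111 = 1×99 + 12
99 = 8×12 + 3
12 = 4×3 + 0
gcd(45924, 111669) = 3.
Back-substituting:
3 = 99 − 8·12
3 = −8·111 + 9·99
3 = 9·432 − 35·111
3 = −35·975 + 79·432
3 = 79·6282 − 509·975
3 = −509·19821 + 1606·6282
3 = 1606·45924 − 3721·19821
3 = −3721·111669 + 9048·45924
So 3 = (-3721)·111669 + (9048)·45924.

3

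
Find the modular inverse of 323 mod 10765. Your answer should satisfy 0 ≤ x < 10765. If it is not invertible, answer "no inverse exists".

Apply the Euclidean algorithm to 10765 and 323:
10765 = 33*323 + 106
323 = 3*106 + 5
106 = 21*5 + 1
5 = 5*1 + 0
gcd = 1, so the inverse exists. Back-substitute:
1 = 106 − 21·5
1 = −21·323 + 64·106
1 = 64·10765 − 2133·323
Hence 323⁻¹ ≡ -2133 ≡ 8632 (mod 10765).

8632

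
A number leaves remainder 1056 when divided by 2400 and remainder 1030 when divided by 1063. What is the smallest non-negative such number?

Write x = 1056 + 2400·k. Then 2400·k ≡ 1030 − 1056 ≡ 1037 (mod 1063).
Need 2400⁻¹ mod 1063. Extended Euclid on (1063, 274):
1063 = 3×274 + 241
274 = 1×241 + 33
241 = 7×33 + 10
33 = 3×10 + 3
10 = 3×3 + 1
3 = 3×1 + 0
Back-substitute:
1 = 10 − 3·3
1 = −3·33 + 10·10
1 = 10·241 − 73·33
1 = −73·274 + 83·241
1 = 83·1063 − 322·274
2400⁻¹ ≡ 741 (mod 1063), so k ≡ 741·1037 ≡ 931 (mod 1063).
x = 1056 + 2400·931 = 2235456.

2235456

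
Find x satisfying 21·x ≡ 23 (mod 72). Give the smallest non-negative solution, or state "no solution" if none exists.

gcd(21, 72):
72 = 3·21 + 9
21 = 2·9 + 3
9 = 3·3 + 0
gcd = 3, but 3 ∤ 23, so the congruence has no solution.

no solution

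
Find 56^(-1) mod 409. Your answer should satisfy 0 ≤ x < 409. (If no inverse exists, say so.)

Run Euclid on (409, 56):
409 = 7·56 + 17
56 = 3·17 + 5
17 = 3·5 + 2
5 = 2·2 + 1
2 = 2·1 + 0
The gcd is 1. Working backward:
1 = 5 − 2·2
1 = −2·17 + 7·5
1 = 7·56 − 23·17
1 = −23·409 + 168·56
So 56·168 ≡ 1 (mod 409).

168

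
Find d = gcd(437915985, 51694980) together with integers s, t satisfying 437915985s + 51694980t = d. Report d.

Apply Euclid's algorithm to 437915985 and 51694980:
437915985 = 8×51694980 + 24356145
51694980 = 2×24356145 + 2982690
24356145 = 8×2982690 + 494625
2982690 = 6×494625 + 14940
494625 = 33×14940 + 1605
14940 = 9×1605 + 495
1605 = 3×495 + 120
495 = 4×120 + 15
120 = 8×15 + 0
gcd(437915985, 51694980) = 15.
Working backward:
15 = 495 − 4·120
15 = −4·1605 + 13·495
15 = 13·14940 − 121·1605
15 = −121·494625 + 4006·14940
15 = 4006·2982690 − 24157·494625
15 = −24157·24356145 + 197262·2982690
15 = 197262·51694980 − 418681·24356145
15 = −418681·437915985 + 3546710·51694980
So 15 = (-418681)·437915985 + (3546710)·51694980.

15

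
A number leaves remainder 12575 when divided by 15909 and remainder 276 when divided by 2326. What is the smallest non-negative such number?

Write x = 12575 + 15909·k. Then 15909·k ≡ 276 − 12575 ≡ 1657 (mod 2326).
Need 15909⁻¹ mod 2326. Extended Euclid on (2326, 1953):
2326 = 1*1953 + 373
1953 = 5*373 + 88
373 = 4*88 + 21
88 = 4*21 + 4
21 = 5*4 + 1
4 = 4*1 + 0
Back-substitute:
1 = 21 − 5·4
1 = −5·88 + 21·21
1 = 21·373 − 89·88
1 = −89·1953 + 466·373
1 = 466·2326 − 555·1953
15909⁻¹ ≡ 1771 (mod 2326), so k ≡ 1771·1657 ≡ 1461 (mod 2326).
x = 12575 + 15909·1461 = 23255624.

23255624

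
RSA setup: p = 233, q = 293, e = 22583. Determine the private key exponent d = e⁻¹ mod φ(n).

φ(n) = (p−1)(q−1) = 232·292 = 67744.
Need d with 22583·d ≡ 1 (mod 67744). Apply the extended Euclidean algorithm:
67744 = 2*22583 + 22578
22583 = 1*22578 + 5
22578 = 4515*5 + 3
5 = 1*3 + 2
3 = 1*2 + 1
2 = 2*1 + 0
Back-substitute:
1 = 3 − 2
1 = −5 + 2·3
1 = 2·22578 − 9031·5
1 = −9031·22583 + 9033·22578
1 = 9033·67744 − 27097·22583
So 22583·(-27097) ≡ 1 (mod 67744), hence d ≡ -27097 ≡ 40647 (mod 67744).

40647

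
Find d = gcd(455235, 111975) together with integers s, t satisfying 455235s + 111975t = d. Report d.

Euclidean algorithm:
455235 = 4*111975 + 7335
111975 = 15*7335 + 1950
7335 = 3*1950 + 1485
1950 = 1*1485 + 465
1485 = 3*465 + 90
465 = 5*90 + 15
90 = 6*15 + 0
gcd(455235, 111975) = 15.
Back-substituting:
15 = 465 − 5·90
15 = −5·1485 + 16·465
15 = 16·1950 − 21·1485
15 = −21·7335 + 79·1950
15 = 79·111975 − 1206·7335
15 = −1206·455235 + 4903·111975
So 15 = (-1206)·455235 + (4903)·111975.

15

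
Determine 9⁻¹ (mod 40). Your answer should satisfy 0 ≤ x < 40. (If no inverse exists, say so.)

9

Run Euclid on (40, 9):
40 = 4×9 + 4
9 = 2×4 + 1
4 = 4×1 + 0
The gcd is 1. Working backward:
1 = 9 − 2·4
1 = −2·40 + 9·9
So 9·9 ≡ 1 (mod 40).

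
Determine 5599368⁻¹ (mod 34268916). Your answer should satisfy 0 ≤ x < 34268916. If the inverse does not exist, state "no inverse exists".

Euclidean algorithm on 34268916, 5599368:
34268916 = 6*5599368 + 672708
5599368 = 8*672708 + 217704
672708 = 3*217704 + 19596
217704 = 11*19596 + 2148
19596 = 9*2148 + 264
2148 = 8*264 + 36
264 = 7*36 + 12
36 = 3*12 + 0
The gcd is 12, not 1, hence no inverse exists.

no inverse exists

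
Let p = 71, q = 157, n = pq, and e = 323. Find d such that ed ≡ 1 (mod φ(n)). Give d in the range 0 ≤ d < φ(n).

φ(n) = (p−1)(q−1) = 70·156 = 10920.
Need d with 323·d ≡ 1 (mod 10920). Apply the extended Euclidean algorithm:
10920 = 33×323 + 261
323 = 1×261 + 62
261 = 4×62 + 13
62 = 4×13 + 10
13 = 1×10 + 3
10 = 3×3 + 1
3 = 3×1 + 0
Back-substitute:
1 = 10 − 3·3
1 = −3·13 + 4·10
1 = 4·62 − 19·13
1 = −19·261 + 80·62
1 = 80·323 − 99·261
1 = −99·10920 + 3347·323
So 323·3347 ≡ 1 (mod 10920), hence d = 3347.

3347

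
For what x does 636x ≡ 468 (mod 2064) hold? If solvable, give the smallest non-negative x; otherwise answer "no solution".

First find gcd(636, 2064):
2064 = 3×636 + 156
636 = 4×156 + 12
156 = 13×12 + 0
gcd = 12 and 12 | 468, so solutions exist. Divide through by 12: 53x ≡ 39 (mod 172).
Now find 53⁻¹ mod 172:
172 = 3·53 + 13
53 = 4·13 + 1
13 = 13·1 + 0
Back-substitute:
1 = 53 − 4·13
1 = −4·172 + 13·53
So 53⁻¹ ≡ 13 (mod 172).
Then x ≡ 13·39 ≡ 163 (mod 172); the smallest non-negative solution is x = 163.

163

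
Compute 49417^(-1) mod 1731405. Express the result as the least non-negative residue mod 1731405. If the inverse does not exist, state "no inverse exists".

1342078

Apply the Euclidean algorithm to 1731405 and 49417:
1731405 = 35·49417 + 1810
49417 = 27·1810 + 547
1810 = 3·547 + 169
547 = 3·169 + 40
169 = 4·40 + 9
40 = 4·9 + 4
9 = 2·4 + 1
4 = 4·1 + 0
gcd = 1, so the inverse exists. Back-substitute:
1 = 9 − 2·4
1 = −2·40 + 9·9
1 = 9·169 − 38·40
1 = −38·547 + 123·169
1 = 123·1810 − 407·547
1 = −407·49417 + 11112·1810
1 = 11112·1731405 − 389327·49417
Hence 49417⁻¹ ≡ -389327 ≡ 1342078 (mod 1731405).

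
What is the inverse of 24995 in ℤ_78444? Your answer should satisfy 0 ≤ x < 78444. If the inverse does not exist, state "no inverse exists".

Run Euclid on (78444, 24995):
78444 = 3×24995 + 3459
24995 = 7×3459 + 782
3459 = 4×782 + 331
782 = 2×331 + 120
331 = 2×120 + 91
120 = 1×91 + 29
91 = 3×29 + 4
29 = 7×4 + 1
4 = 4×1 + 0
gcd = 1, so the inverse exists. Back-substitute:
1 = 29 − 7·4
1 = −7·91 + 22·29
1 = 22·120 − 29·91
1 = −29·331 + 80·120
1 = 80·782 − 189·331
1 = −189·3459 + 836·782
1 = 836·24995 − 6041·3459
1 = −6041·78444 + 18959·24995
So 24995·18959 ≡ 1 (mod 78444).

18959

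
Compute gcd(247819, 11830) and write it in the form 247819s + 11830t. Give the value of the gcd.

Euclidean algorithm:
247819 = 20×11830 + 11219
11830 = 1×11219 + 611
11219 = 18×611 + 221
611 = 2×221 + 169
221 = 1×169 + 52
169 = 3×52 + 13
52 = 4×13 + 0
gcd(247819, 11830) = 13.
Express as a combination:
13 = 169 − 3·52
13 = −3·221 + 4·169
13 = 4·611 − 11·221
13 = −11·11219 + 202·611
13 = 202·11830 − 213·11219
13 = −213·247819 + 4462·11830
So 13 = (-213)·247819 + (4462)·11830.

13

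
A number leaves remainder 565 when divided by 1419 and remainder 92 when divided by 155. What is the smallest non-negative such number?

146722

Write x = 565 + 1419·k. Then 1419·k ≡ 92 − 565 ≡ 147 (mod 155).
Need 1419⁻¹ mod 155. Extended Euclid on (155, 24):
155 = 6×24 + 11
24 = 2×11 + 2
11 = 5×2 + 1
2 = 2×1 + 0
Back-substitute:
1 = 11 − 5·2
1 = −5·24 + 11·11
1 = 11·155 − 71·24
1419⁻¹ ≡ 84 (mod 155), so k ≡ 84·147 ≡ 103 (mod 155).
x = 565 + 1419·103 = 146722.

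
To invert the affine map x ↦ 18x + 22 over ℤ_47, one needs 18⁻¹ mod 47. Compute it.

34

Extended Euclidean algorithm:
47 = 2×18 + 11
18 = 1×11 + 7
11 = 1×7 + 4
7 = 1×4 + 3
4 = 1×3 + 1
3 = 3×1 + 0
Since gcd(18, 47) = 1, back-substitute to write 1 as a combination:
1 = 4 − 3
1 = −7 + 2·4
1 = 2·11 − 3·7
1 = −3·18 + 5·11
1 = 5·47 − 13·18
Thus 18·(-13) ≡ 1 (mod 47); reducing, -13 mod 47 = 34.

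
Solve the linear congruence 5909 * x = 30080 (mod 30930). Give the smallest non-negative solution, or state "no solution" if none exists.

First find gcd(5909, 30930):
30930 = 5·5909 + 1385
5909 = 4·1385 + 369
1385 = 3·369 + 278
369 = 1·278 + 91
278 = 3·91 + 5
91 = 18·5 + 1
5 = 5·1 + 0
gcd = 1, so a unique solution mod 30930 exists.
Back-substitute for the Bézout coefficients:
1 = 91 − 18·5
1 = −18·278 + 55·91
1 = 55·369 − 73·278
1 = −73·1385 + 274·369
1 = 274·5909 − 1169·1385
1 = −1169·30930 + 6119·5909
So 5909·(6119) ≡ 1 (mod 30930), giving 5909⁻¹ ≡ 6119.
x ≡ 5909⁻¹·30080 ≡ 6119·30080 ≡ 26020 (mod 30930).

26020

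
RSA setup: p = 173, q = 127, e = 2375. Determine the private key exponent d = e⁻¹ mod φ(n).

21599

φ(n) = (p−1)(q−1) = 172·126 = 21672.
Need d with 2375·d ≡ 1 (mod 21672). Apply the extended Euclidean algorithm:
21672 = 9×2375 + 297
2375 = 7×297 + 296
297 = 1×296 + 1
296 = 296×1 + 0
Back-substitute:
1 = 297 − 296
1 = −2375 + 8·297
1 = 8·21672 − 73·2375
So 2375·(-73) ≡ 1 (mod 21672), hence d ≡ -73 ≡ 21599 (mod 21672).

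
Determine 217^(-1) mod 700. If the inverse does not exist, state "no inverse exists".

no inverse exists

Euclidean algorithm on 700, 217:
700 = 3·217 + 49
217 = 4·49 + 21
49 = 2·21 + 7
21 = 3·7 + 0
gcd(217, 700) = 7 ≠ 1, so 217 has no multiplicative inverse modulo 700.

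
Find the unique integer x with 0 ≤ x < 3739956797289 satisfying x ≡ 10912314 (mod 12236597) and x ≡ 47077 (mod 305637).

343308641149

Write x = 10912314 + 12236597·k. Then 12236597·k ≡ 47077 − 10912314 ≡ 137695 (mod 305637).
Need 12236597⁻¹ mod 305637. Extended Euclid on (305637, 11117):
305637 = 27·11117 + 5478
11117 = 2·5478 + 161
5478 = 34·161 + 4
161 = 40·4 + 1
4 = 4·1 + 0
Back-substitute:
1 = 161 − 40·4
1 = −40·5478 + 1361·161
1 = 1361·11117 − 2762·5478
1 = −2762·305637 + 75935·11117
12236597⁻¹ ≡ 75935 (mod 305637), so k ≡ 75935·137695 ≡ 28055 (mod 305637).
x = 10912314 + 12236597·28055 = 343308641149.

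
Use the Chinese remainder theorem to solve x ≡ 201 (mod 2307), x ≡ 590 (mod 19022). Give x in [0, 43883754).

Write x = 201 + 2307·k. Then 2307·k ≡ 590 − 201 ≡ 389 (mod 19022).
Need 2307⁻¹ mod 19022. Extended Euclid on (19022, 2307):
19022 = 8·2307 + 566
2307 = 4·566 + 43
566 = 13·43 + 7
43 = 6·7 + 1
7 = 7·1 + 0
Back-substitute:
1 = 43 − 6·7
1 = −6·566 + 79·43
1 = 79·2307 − 322·566
1 = −322·19022 + 2655·2307
2307⁻¹ ≡ 2655 (mod 19022), so k ≡ 2655·389 ≡ 5607 (mod 19022).
x = 201 + 2307·5607 = 12935550.

12935550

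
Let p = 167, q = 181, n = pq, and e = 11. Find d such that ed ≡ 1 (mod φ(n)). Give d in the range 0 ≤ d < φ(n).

φ(n) = (p−1)(q−1) = 166·180 = 29880.
Need d with 11·d ≡ 1 (mod 29880). Apply the extended Euclidean algorithm:
29880 = 2716*11 + 4
11 = 2*4 + 3
4 = 1*3 + 1
3 = 3*1 + 0
Back-substitute:
1 = 4 − 3
1 = −11 + 3·4
1 = 3·29880 − 8149·11
So 11·(-8149) ≡ 1 (mod 29880), hence d ≡ -8149 ≡ 21731 (mod 29880).

21731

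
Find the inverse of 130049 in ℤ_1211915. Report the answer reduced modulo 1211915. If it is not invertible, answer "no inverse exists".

Apply the Euclidean algorithm to 1211915 and 130049:
1211915 = 9*130049 + 41474
130049 = 3*41474 + 5627
41474 = 7*5627 + 2085
5627 = 2*2085 + 1457
2085 = 1*1457 + 628
1457 = 2*628 + 201
628 = 3*201 + 25
201 = 8*25 + 1
25 = 25*1 + 0
gcd = 1, so the inverse exists. Back-substitute:
1 = 201 − 8·25
1 = −8·628 + 25·201
1 = 25·1457 − 58·628
1 = −58·2085 + 83·1457
1 = 83·5627 − 224·2085
1 = −224·41474 + 1651·5627
1 = 1651·130049 − 5177·41474
1 = −5177·1211915 + 48244·130049
So 130049·48244 ≡ 1 (mod 1211915).

48244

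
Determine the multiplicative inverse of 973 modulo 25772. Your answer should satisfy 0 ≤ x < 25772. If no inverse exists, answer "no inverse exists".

Extended Euclidean algorithm:
25772 = 26·973 + 474
973 = 2·474 + 25
474 = 18·25 + 24
25 = 1·24 + 1
24 = 24·1 + 0
Since gcd(973, 25772) = 1, back-substitute to write 1 as a combination:
1 = 25 − 24
1 = −474 + 19·25
1 = 19·973 − 39·474
1 = −39·25772 + 1033·973
So 973·1033 ≡ 1 (mod 25772).

1033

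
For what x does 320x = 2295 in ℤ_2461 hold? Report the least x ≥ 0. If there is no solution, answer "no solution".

First find gcd(320, 2461):
2461 = 7×320 + 221
320 = 1×221 + 99
221 = 2×99 + 23
99 = 4×23 + 7
23 = 3×7 + 2
7 = 3×2 + 1
2 = 2×1 + 0
gcd = 1, so a unique solution mod 2461 exists.
Back-substitute for the Bézout coefficients:
1 = 7 − 3·2
1 = −3·23 + 10·7
1 = 10·99 − 43·23
1 = −43·221 + 96·99
1 = 96·320 − 139·221
1 = −139·2461 + 1069·320
So 320·(1069) ≡ 1 (mod 2461), giving 320⁻¹ ≡ 1069.
x ≡ 320⁻¹·2295 ≡ 1069·2295 ≡ 2199 (mod 2461).

2199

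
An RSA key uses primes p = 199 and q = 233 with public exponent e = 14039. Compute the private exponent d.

φ(n) = (p−1)(q−1) = 198·232 = 45936.
Need d with 14039·d ≡ 1 (mod 45936). Apply the extended Euclidean algorithm:
45936 = 3×14039 + 3819
14039 = 3×3819 + 2582
3819 = 1×2582 + 1237
2582 = 2×1237 + 108
1237 = 11×108 + 49
108 = 2×49 + 10
49 = 4×10 + 9
10 = 1×9 + 1
9 = 9×1 + 0
Back-substitute:
1 = 10 − 9
1 = −49 + 5·10
1 = 5·108 − 11·49
1 = −11·1237 + 126·108
1 = 126·2582 − 263·1237
1 = −263·3819 + 389·2582
1 = 389·14039 − 1430·3819
1 = −1430·45936 + 4679·14039
So 14039·4679 ≡ 1 (mod 45936), hence d = 4679.

4679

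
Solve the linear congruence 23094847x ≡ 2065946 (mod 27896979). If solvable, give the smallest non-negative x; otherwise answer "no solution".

First find gcd(23094847, 27896979):
27896979 = 1×23094847 + 4802132
23094847 = 4×4802132 + 3886319
4802132 = 1×3886319 + 915813
3886319 = 4×915813 + 223067
915813 = 4×223067 + 23545
223067 = 9×23545 + 11162
23545 = 2×11162 + 1221
11162 = 9×1221 + 173
1221 = 7×173 + 10
173 = 17×10 + 3
10 = 3×3 + 1
3 = 3×1 + 0
gcd = 1, so a unique solution mod 27896979 exists.
Back-substitute for the Bézout coefficients:
1 = 10 − 3·3
1 = −3·173 + 52·10
1 = 52·1221 − 367·173
1 = −367·11162 + 3355·1221
1 = 3355·23545 − 7077·11162
1 = −7077·223067 + 67048·23545
1 = 67048·915813 − 275269·223067
1 = −275269·3886319 + 1168124·915813
1 = 1168124·4802132 − 1443393·3886319
1 = −1443393·23094847 + 6941696·4802132
1 = 6941696·27896979 − 8385089·23094847
So 23094847·(-8385089) ≡ 1 (mod 27896979), giving 23094847⁻¹ ≡ 19511890.
x ≡ 23094847⁻¹·2065946 ≡ 19511890·2065946 ≡ 18073457 (mod 27896979).

18073457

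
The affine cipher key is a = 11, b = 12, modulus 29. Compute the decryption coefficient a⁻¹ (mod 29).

8

Extended Euclidean algorithm:
29 = 2*11 + 7
11 = 1*7 + 4
7 = 1*4 + 3
4 = 1*3 + 1
3 = 3*1 + 0
Since gcd(11, 29) = 1, back-substitute to write 1 as a combination:
1 = 4 − 3
1 = −7 + 2·4
1 = 2·11 − 3·7
1 = −3·29 + 8·11
So 11·8 ≡ 1 (mod 29).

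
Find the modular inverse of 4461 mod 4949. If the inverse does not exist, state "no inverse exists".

gcd(4949, 4461) by repeated division:
4949 = 1×4461 + 488
4461 = 9×488 + 69
488 = 7×69 + 5
69 = 13×5 + 4
5 = 1×4 + 1
4 = 4×1 + 0
gcd = 1, so the inverse exists. Back-substitute:
1 = 5 − 4
1 = −69 + 14·5
1 = 14·488 − 99·69
1 = −99·4461 + 905·488
1 = 905·4949 − 1004·4461
Hence 4461⁻¹ ≡ -1004 ≡ 3945 (mod 4949).

3945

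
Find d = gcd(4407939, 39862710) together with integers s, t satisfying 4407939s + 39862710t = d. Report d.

Euclidean algorithm:
39862710 = 9·4407939 + 191259
4407939 = 23·191259 + 8982
191259 = 21·8982 + 2637
8982 = 3·2637 + 1071
2637 = 2·1071 + 495
1071 = 2·495 + 81
495 = 6·81 + 9
81 = 9·9 + 0
gcd(4407939, 39862710) = 9.
Express as a combination:
9 = 495 − 6·81
9 = −6·1071 + 13·495
9 = 13·2637 − 32·1071
9 = −32·8982 + 109·2637
9 = 109·191259 − 2321·8982
9 = −2321·4407939 + 53492·191259
9 = 53492·39862710 − 483749·4407939
So 9 = (53492)·39862710 + (-483749)·4407939.

9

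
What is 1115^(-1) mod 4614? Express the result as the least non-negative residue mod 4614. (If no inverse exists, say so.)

749

Extended Euclidean algorithm:
4614 = 4*1115 + 154
1115 = 7*154 + 37
154 = 4*37 + 6
37 = 6*6 + 1
6 = 6*1 + 0
Since gcd(1115, 4614) = 1, back-substitute to write 1 as a combination:
1 = 37 − 6·6
1 = −6·154 + 25·37
1 = 25·1115 − 181·154
1 = −181·4614 + 749·1115
So 1115·749 ≡ 1 (mod 4614).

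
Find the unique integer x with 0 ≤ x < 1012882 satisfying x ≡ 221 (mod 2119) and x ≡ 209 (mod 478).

190931

Write x = 221 + 2119·k. Then 2119·k ≡ 209 − 221 ≡ 466 (mod 478).
Need 2119⁻¹ mod 478. Extended Euclid on (478, 207):
478 = 2*207 + 64
207 = 3*64 + 15
64 = 4*15 + 4
15 = 3*4 + 3
4 = 1*3 + 1
3 = 3*1 + 0
Back-substitute:
1 = 4 − 3
1 = −15 + 4·4
1 = 4·64 − 17·15
1 = −17·207 + 55·64
1 = 55·478 − 127·207
2119⁻¹ ≡ 351 (mod 478), so k ≡ 351·466 ≡ 90 (mod 478).
x = 221 + 2119·90 = 190931.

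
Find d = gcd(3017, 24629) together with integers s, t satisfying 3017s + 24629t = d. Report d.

1

Repeated division:
24629 = 8·3017 + 493
3017 = 6·493 + 59
493 = 8·59 + 21
59 = 2·21 + 17
21 = 1·17 + 4
17 = 4·4 + 1
4 = 4·1 + 0
gcd(3017, 24629) = 1.
Back-substituting:
1 = 17 − 4·4
1 = −4·21 + 5·17
1 = 5·59 − 14·21
1 = −14·493 + 117·59
1 = 117·3017 − 716·493
1 = −716·24629 + 5845·3017
So 1 = (-716)·24629 + (5845)·3017.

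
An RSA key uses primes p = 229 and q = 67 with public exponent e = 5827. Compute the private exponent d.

13075

φ(n) = (p−1)(q−1) = 228·66 = 15048.
Need d with 5827·d ≡ 1 (mod 15048). Apply the extended Euclidean algorithm:
15048 = 2·5827 + 3394
5827 = 1·3394 + 2433
3394 = 1·2433 + 961
2433 = 2·961 + 511
961 = 1·511 + 450
511 = 1·450 + 61
450 = 7·61 + 23
61 = 2·23 + 15
23 = 1·15 + 8
15 = 1·8 + 7
8 = 1·7 + 1
7 = 7·1 + 0
Back-substitute:
1 = 8 − 7
1 = −15 + 2·8
1 = 2·23 − 3·15
1 = −3·61 + 8·23
1 = 8·450 − 59·61
1 = −59·511 + 67·450
1 = 67·961 − 126·511
1 = −126·2433 + 319·961
1 = 319·3394 − 445·2433
1 = −445·5827 + 764·3394
1 = 764·15048 − 1973·5827
So 5827·(-1973) ≡ 1 (mod 15048), hence d ≡ -1973 ≡ 13075 (mod 15048).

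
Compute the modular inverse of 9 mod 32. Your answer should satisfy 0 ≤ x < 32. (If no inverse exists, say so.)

gcd(32, 9) by repeated division:
32 = 3×9 + 5
9 = 1×5 + 4
5 = 1×4 + 1
4 = 4×1 + 0
gcd = 1, so the inverse exists. Back-substitute:
1 = 5 − 4
1 = −9 + 2·5
1 = 2·32 − 7·9
Hence 9⁻¹ ≡ -7 ≡ 25 (mod 32).

25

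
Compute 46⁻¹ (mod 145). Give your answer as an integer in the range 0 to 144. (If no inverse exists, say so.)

gcd(145, 46) by repeated division:
145 = 3·46 + 7
46 = 6·7 + 4
7 = 1·4 + 3
4 = 1·3 + 1
3 = 3·1 + 0
The gcd is 1. Working backward:
1 = 4 − 3
1 = −7 + 2·4
1 = 2·46 − 13·7
1 = −13·145 + 41·46
So 46·41 ≡ 1 (mod 145).

41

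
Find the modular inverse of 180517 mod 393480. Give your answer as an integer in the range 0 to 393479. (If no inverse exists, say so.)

Apply the Euclidean algorithm to 393480 and 180517:
393480 = 2×180517 + 32446
180517 = 5×32446 + 18287
32446 = 1×18287 + 14159
18287 = 1×14159 + 4128
14159 = 3×4128 + 1775
4128 = 2×1775 + 578
1775 = 3×578 + 41
578 = 14×41 + 4
41 = 10×4 + 1
4 = 4×1 + 0
The gcd is 1. Working backward:
1 = 41 − 10·4
1 = −10·578 + 141·41
1 = 141·1775 − 433·578
1 = −433·4128 + 1007·1775
1 = 1007·14159 − 3454·4128
1 = −3454·18287 + 4461·14159
1 = 4461·32446 − 7915·18287
1 = −7915·180517 + 44036·32446
1 = 44036·393480 − 95987·180517
Thus 180517·(-95987) ≡ 1 (mod 393480); reducing, -95987 mod 393480 = 297493.

297493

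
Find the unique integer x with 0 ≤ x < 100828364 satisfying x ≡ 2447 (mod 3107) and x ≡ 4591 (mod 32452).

18047903

Write x = 2447 + 3107·k. Then 3107·k ≡ 4591 − 2447 ≡ 2144 (mod 32452).
Need 3107⁻¹ mod 32452. Extended Euclid on (32452, 3107):
32452 = 10·3107 + 1382
3107 = 2·1382 + 343
1382 = 4·343 + 10
343 = 34·10 + 3
10 = 3·3 + 1
3 = 3·1 + 0
Back-substitute:
1 = 10 − 3·3
1 = −3·343 + 103·10
1 = 103·1382 − 415·343
1 = −415·3107 + 933·1382
1 = 933·32452 − 9745·3107
3107⁻¹ ≡ 22707 (mod 32452), so k ≡ 22707·2144 ≡ 5808 (mod 32452).
x = 2447 + 3107·5808 = 18047903.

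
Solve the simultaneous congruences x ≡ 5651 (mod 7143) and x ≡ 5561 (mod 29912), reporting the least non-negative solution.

62192609

Write x = 5651 + 7143·k. Then 7143·k ≡ 5561 − 5651 ≡ 29822 (mod 29912).
Need 7143⁻¹ mod 29912. Extended Euclid on (29912, 7143):
29912 = 4·7143 + 1340
7143 = 5·1340 + 443
1340 = 3·443 + 11
443 = 40·11 + 3
11 = 3·3 + 2
3 = 1·2 + 1
2 = 2·1 + 0
Back-substitute:
1 = 3 − 2
1 = −11 + 4·3
1 = 4·443 − 161·11
1 = −161·1340 + 487·443
1 = 487·7143 − 2596·1340
1 = −2596·29912 + 10871·7143
7143⁻¹ ≡ 10871 (mod 29912), so k ≡ 10871·29822 ≡ 8706 (mod 29912).
x = 5651 + 7143·8706 = 62192609.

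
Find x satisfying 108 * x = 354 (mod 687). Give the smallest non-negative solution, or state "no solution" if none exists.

First find gcd(108, 687):
687 = 6·108 + 39
108 = 2·39 + 30
39 = 1·30 + 9
30 = 3·9 + 3
9 = 3·3 + 0
gcd = 3 and 3 | 354, so solutions exist. Divide through by 3: 36x ≡ 118 (mod 229).
Now find 36⁻¹ mod 229:
229 = 6·36 + 13
36 = 2·13 + 10
13 = 1·10 + 3
10 = 3·3 + 1
3 = 3·1 + 0
Back-substitute:
1 = 10 − 3·3
1 = −3·13 + 4·10
1 = 4·36 − 11·13
1 = −11·229 + 70·36
So 36⁻¹ ≡ 70 (mod 229).
Then x ≡ 70·118 ≡ 16 (mod 229); the smallest non-negative solution is x = 16.

16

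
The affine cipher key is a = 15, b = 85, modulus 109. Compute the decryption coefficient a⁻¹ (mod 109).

80

gcd(109, 15) by repeated division:
109 = 7·15 + 4
15 = 3·4 + 3
4 = 1·3 + 1
3 = 3·1 + 0
gcd = 1, so the inverse exists. Back-substitute:
1 = 4 − 3
1 = −15 + 4·4
1 = 4·109 − 29·15
So 15·(-29) ≡ 1 (mod 109), and -29 ≡ 80 (mod 109).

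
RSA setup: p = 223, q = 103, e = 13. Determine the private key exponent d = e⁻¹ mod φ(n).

12193

φ(n) = (p−1)(q−1) = 222·102 = 22644.
Need d with 13·d ≡ 1 (mod 22644). Apply the extended Euclidean algorithm:
22644 = 1741×13 + 11
13 = 1×11 + 2
11 = 5×2 + 1
2 = 2×1 + 0
Back-substitute:
1 = 11 − 5·2
1 = −5·13 + 6·11
1 = 6·22644 − 10451·13
So 13·(-10451) ≡ 1 (mod 22644), hence d ≡ -10451 ≡ 12193 (mod 22644).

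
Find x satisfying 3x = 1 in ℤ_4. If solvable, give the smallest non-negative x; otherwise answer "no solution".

First find gcd(3, 4):
4 = 1*3 + 1
3 = 3*1 + 0
gcd = 1, so a unique solution mod 4 exists.
Back-substitute for the Bézout coefficients:
1 = 4 − 3
So 3·(-1) ≡ 1 (mod 4), giving 3⁻¹ ≡ 3.
x ≡ 3⁻¹·1 ≡ 3·1 ≡ 3 (mod 4).

3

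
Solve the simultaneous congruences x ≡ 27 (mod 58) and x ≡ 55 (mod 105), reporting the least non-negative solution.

Write x = 27 + 58·k. Then 58·k ≡ 55 − 27 ≡ 28 (mod 105).
Need 58⁻¹ mod 105. Extended Euclid on (105, 58):
105 = 1*58 + 47
58 = 1*47 + 11
47 = 4*11 + 3
11 = 3*3 + 2
3 = 1*2 + 1
2 = 2*1 + 0
Back-substitute:
1 = 3 − 2
1 = −11 + 4·3
1 = 4·47 − 17·11
1 = −17·58 + 21·47
1 = 21·105 − 38·58
58⁻¹ ≡ 67 (mod 105), so k ≡ 67·28 ≡ 91 (mod 105).
x = 27 + 58·91 = 5305.

5305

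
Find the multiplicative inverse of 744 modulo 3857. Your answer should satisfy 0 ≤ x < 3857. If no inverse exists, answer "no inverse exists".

Apply the Euclidean algorithm to 3857 and 744:
3857 = 5*744 + 137
744 = 5*137 + 59
137 = 2*59 + 19
59 = 3*19 + 2
19 = 9*2 + 1
2 = 2*1 + 0
The gcd is 1. Working backward:
1 = 19 − 9·2
1 = −9·59 + 28·19
1 = 28·137 − 65·59
1 = −65·744 + 353·137
1 = 353·3857 − 1830·744
So 744·(-1830) ≡ 1 (mod 3857), and -1830 ≡ 2027 (mod 3857).

2027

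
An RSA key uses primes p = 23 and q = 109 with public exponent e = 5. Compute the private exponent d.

φ(n) = (p−1)(q−1) = 22·108 = 2376.
Need d with 5·d ≡ 1 (mod 2376). Apply the extended Euclidean algorithm:
2376 = 475·5 + 1
5 = 5·1 + 0
Back-substitute:
1 = 2376 − 475·5
So 5·(-475) ≡ 1 (mod 2376), hence d ≡ -475 ≡ 1901 (mod 2376).

1901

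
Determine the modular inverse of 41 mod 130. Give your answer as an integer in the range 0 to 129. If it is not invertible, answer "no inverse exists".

Run Euclid on (130, 41):
130 = 3·41 + 7
41 = 5·7 + 6
7 = 1·6 + 1
6 = 6·1 + 0
gcd = 1, so the inverse exists. Back-substitute:
1 = 7 − 6
1 = −41 + 6·7
1 = 6·130 − 19·41
Thus 41·(-19) ≡ 1 (mod 130); reducing, -19 mod 130 = 111.

111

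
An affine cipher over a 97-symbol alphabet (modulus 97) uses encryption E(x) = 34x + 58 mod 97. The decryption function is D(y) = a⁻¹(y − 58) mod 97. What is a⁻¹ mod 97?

Apply the Euclidean algorithm to 97 and 34:
97 = 2×34 + 29
34 = 1×29 + 5
29 = 5×5 + 4
5 = 1×4 + 1
4 = 4×1 + 0
gcd = 1, so the inverse exists. Back-substitute:
1 = 5 − 4
1 = −29 + 6·5
1 = 6·34 − 7·29
1 = −7·97 + 20·34
So 34·20 ≡ 1 (mod 97).

20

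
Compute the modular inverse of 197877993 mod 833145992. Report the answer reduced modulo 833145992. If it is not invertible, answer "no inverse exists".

Run Euclid on (833145992, 197877993):
833145992 = 4*197877993 + 41634020
197877993 = 4*41634020 + 31341913
41634020 = 1*31341913 + 10292107
31341913 = 3*10292107 + 465592
10292107 = 22*465592 + 49083
465592 = 9*49083 + 23845
49083 = 2*23845 + 1393
23845 = 17*1393 + 164
1393 = 8*164 + 81
164 = 2*81 + 2
81 = 40*2 + 1
2 = 2*1 + 0
gcd = 1, so the inverse exists. Back-substitute:
1 = 81 − 40·2
1 = −40·164 + 81·81
1 = 81·1393 − 688·164
1 = −688·23845 + 11777·1393
1 = 11777·49083 − 24242·23845
1 = −24242·465592 + 229955·49083
1 = 229955·10292107 − 5083252·465592
1 = −5083252·31341913 + 15479711·10292107
1 = 15479711·41634020 − 20562963·31341913
1 = −20562963·197877993 + 97731563·41634020
1 = 97731563·833145992 − 411489215·197877993
Thus 197877993·(-411489215) ≡ 1 (mod 833145992); reducing, -411489215 mod 833145992 = 421656777.

421656777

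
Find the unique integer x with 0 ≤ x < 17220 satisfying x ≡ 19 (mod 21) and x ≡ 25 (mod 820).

Write x = 19 + 21·k. Then 21·k ≡ 25 − 19 ≡ 6 (mod 820).
Need 21⁻¹ mod 820. Extended Euclid on (820, 21):
820 = 39*21 + 1
21 = 21*1 + 0
Back-substitute:
1 = 820 − 39·21
21⁻¹ ≡ 781 (mod 820), so k ≡ 781·6 ≡ 586 (mod 820).
x = 19 + 21·586 = 12325.

12325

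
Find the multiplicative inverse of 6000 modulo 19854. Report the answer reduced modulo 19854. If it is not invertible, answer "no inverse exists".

Compute gcd(6000, 19854):
19854 = 3·6000 + 1854
6000 = 3·1854 + 438
1854 = 4·438 + 102
438 = 4·102 + 30
102 = 3·30 + 12
30 = 2·12 + 6
12 = 2·6 + 0
Since gcd = 6 > 1, 6000 is not a unit mod 19854.

no inverse exists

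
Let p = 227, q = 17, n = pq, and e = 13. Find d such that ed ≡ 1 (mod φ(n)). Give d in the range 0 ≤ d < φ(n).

1669

φ(n) = (p−1)(q−1) = 226·16 = 3616.
Need d with 13·d ≡ 1 (mod 3616). Apply the extended Euclidean algorithm:
3616 = 278*13 + 2
13 = 6*2 + 1
2 = 2*1 + 0
Back-substitute:
1 = 13 − 6·2
1 = −6·3616 + 1669·13
So 13·1669 ≡ 1 (mod 3616), hence d = 1669.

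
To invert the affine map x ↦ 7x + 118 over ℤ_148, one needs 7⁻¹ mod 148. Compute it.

Apply the Euclidean algorithm to 148 and 7:
148 = 21·7 + 1
7 = 7·1 + 0
The gcd is 1. Working backward:
1 = 148 − 21·7
Hence 7⁻¹ ≡ -21 ≡ 127 (mod 148).

127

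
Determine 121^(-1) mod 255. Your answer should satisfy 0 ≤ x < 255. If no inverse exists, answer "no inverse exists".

196

Run Euclid on (255, 121):
255 = 2*121 + 13
121 = 9*13 + 4
13 = 3*4 + 1
4 = 4*1 + 0
The gcd is 1. Working backward:
1 = 13 − 3·4
1 = −3·121 + 28·13
1 = 28·255 − 59·121
Hence 121⁻¹ ≡ -59 ≡ 196 (mod 255).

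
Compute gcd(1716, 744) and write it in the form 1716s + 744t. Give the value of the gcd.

Euclidean algorithm:
1716 = 2×744 + 228
744 = 3×228 + 60
228 = 3×60 + 48
60 = 1×48 + 12
48 = 4×12 + 0
gcd(1716, 744) = 12.
Working backward:
12 = 60 − 48
12 = −228 + 4·60
12 = 4·744 − 13·228
12 = −13·1716 + 30·744
So 12 = (-13)·1716 + (30)·744.

12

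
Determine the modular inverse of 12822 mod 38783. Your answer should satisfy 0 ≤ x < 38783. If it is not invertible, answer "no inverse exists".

11745

Run Euclid on (38783, 12822):
38783 = 3*12822 + 317
12822 = 40*317 + 142
317 = 2*142 + 33
142 = 4*33 + 10
33 = 3*10 + 3
10 = 3*3 + 1
3 = 3*1 + 0
gcd = 1, so the inverse exists. Back-substitute:
1 = 10 − 3·3
1 = −3·33 + 10·10
1 = 10·142 − 43·33
1 = −43·317 + 96·142
1 = 96·12822 − 3883·317
1 = −3883·38783 + 11745·12822
So 12822·11745 ≡ 1 (mod 38783).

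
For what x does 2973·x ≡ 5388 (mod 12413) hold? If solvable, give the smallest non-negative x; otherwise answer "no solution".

First find gcd(2973, 12413):
12413 = 4*2973 + 521
2973 = 5*521 + 368
521 = 1*368 + 153
368 = 2*153 + 62
153 = 2*62 + 29
62 = 2*29 + 4
29 = 7*4 + 1
4 = 4*1 + 0
gcd = 1, so a unique solution mod 12413 exists.
Back-substitute for the Bézout coefficients:
1 = 29 − 7·4
1 = −7·62 + 15·29
1 = 15·153 − 37·62
1 = −37·368 + 89·153
1 = 89·521 − 126·368
1 = −126·2973 + 719·521
1 = 719·12413 − 3002·2973
So 2973·(-3002) ≡ 1 (mod 12413), giving 2973⁻¹ ≡ 9411.
x ≡ 2973⁻¹·5388 ≡ 9411·5388 ≡ 11776 (mod 12413).

11776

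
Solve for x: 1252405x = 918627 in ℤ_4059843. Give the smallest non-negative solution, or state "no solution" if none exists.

3348810

First find gcd(1252405, 4059843):
4059843 = 3×1252405 + 302628
1252405 = 4×302628 + 41893
302628 = 7×41893 + 9377
41893 = 4×9377 + 4385
9377 = 2×4385 + 607
4385 = 7×607 + 136
607 = 4×136 + 63
136 = 2×63 + 10
63 = 6×10 + 3
10 = 3×3 + 1
3 = 3×1 + 0
gcd = 1, so a unique solution mod 4059843 exists.
Back-substitute for the Bézout coefficients:
1 = 10 − 3·3
1 = −3·63 + 19·10
1 = 19·136 − 41·63
1 = −41·607 + 183·136
1 = 183·4385 − 1322·607
1 = −1322·9377 + 2827·4385
1 = 2827·41893 − 12630·9377
1 = −12630·302628 + 91237·41893
1 = 91237·1252405 − 377578·302628
1 = −377578·4059843 + 1223971·1252405
So 1252405·(1223971) ≡ 1 (mod 4059843), giving 1252405⁻¹ ≡ 1223971.
x ≡ 1252405⁻¹·918627 ≡ 1223971·918627 ≡ 3348810 (mod 4059843).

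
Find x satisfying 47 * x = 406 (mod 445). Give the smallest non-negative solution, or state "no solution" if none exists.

198

First find gcd(47, 445):
445 = 9*47 + 22
47 = 2*22 + 3
22 = 7*3 + 1
3 = 3*1 + 0
gcd = 1, so a unique solution mod 445 exists.
Back-substitute for the Bézout coefficients:
1 = 22 − 7·3
1 = −7·47 + 15·22
1 = 15·445 − 142·47
So 47·(-142) ≡ 1 (mod 445), giving 47⁻¹ ≡ 303.
x ≡ 47⁻¹·406 ≡ 303·406 ≡ 198 (mod 445).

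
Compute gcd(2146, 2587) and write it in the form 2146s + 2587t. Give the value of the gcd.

Repeated division:
2587 = 1*2146 + 441
2146 = 4*441 + 382
441 = 1*382 + 59
382 = 6*59 + 28
59 = 2*28 + 3
28 = 9*3 + 1
3 = 3*1 + 0
gcd(2146, 2587) = 1.
Working backward:
1 = 28 − 9·3
1 = −9·59 + 19·28
1 = 19·382 − 123·59
1 = −123·441 + 142·382
1 = 142·2146 − 691·441
1 = −691·2587 + 833·2146
So 1 = (-691)·2587 + (833)·2146.

1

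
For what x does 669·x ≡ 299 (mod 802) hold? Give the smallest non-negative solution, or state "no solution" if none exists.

649

First find gcd(669, 802):
802 = 1*669 + 133
669 = 5*133 + 4
133 = 33*4 + 1
4 = 4*1 + 0
gcd = 1, so a unique solution mod 802 exists.
Back-substitute for the Bézout coefficients:
1 = 133 − 33·4
1 = −33·669 + 166·133
1 = 166·802 − 199·669
So 669·(-199) ≡ 1 (mod 802), giving 669⁻¹ ≡ 603.
x ≡ 669⁻¹·299 ≡ 603·299 ≡ 649 (mod 802).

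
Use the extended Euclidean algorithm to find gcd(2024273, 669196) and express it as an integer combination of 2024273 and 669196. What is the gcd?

1

Euclidean algorithm:
2024273 = 3*669196 + 16685
669196 = 40*16685 + 1796
16685 = 9*1796 + 521
1796 = 3*521 + 233
521 = 2*233 + 55
233 = 4*55 + 13
55 = 4*13 + 3
13 = 4*3 + 1
3 = 3*1 + 0
gcd(2024273, 669196) = 1.
Back-substituting:
1 = 13 − 4·3
1 = −4·55 + 17·13
1 = 17·233 − 72·55
1 = −72·521 + 161·233
1 = 161·1796 − 555·521
1 = −555·16685 + 5156·1796
1 = 5156·669196 − 206795·16685
1 = −206795·2024273 + 625541·669196
So 1 = (-206795)·2024273 + (625541)·669196.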